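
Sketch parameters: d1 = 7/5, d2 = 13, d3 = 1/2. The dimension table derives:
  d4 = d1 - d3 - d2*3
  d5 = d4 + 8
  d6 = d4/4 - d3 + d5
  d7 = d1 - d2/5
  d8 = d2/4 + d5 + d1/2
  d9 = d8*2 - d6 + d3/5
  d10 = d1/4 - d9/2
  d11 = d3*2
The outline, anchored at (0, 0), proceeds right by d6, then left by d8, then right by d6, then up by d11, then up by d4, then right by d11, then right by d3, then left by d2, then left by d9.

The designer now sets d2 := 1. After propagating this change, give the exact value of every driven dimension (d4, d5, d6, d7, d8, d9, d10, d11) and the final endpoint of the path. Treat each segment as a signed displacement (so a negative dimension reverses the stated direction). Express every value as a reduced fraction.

Apply edit: d2 := 1
  d4 = d1 - d3 - d2*3 = -21/10
  d5 = d4 + 8 = 59/10
  d6 = d4/4 - d3 + d5 = 39/8
  d7 = d1 - d2/5 = 6/5
  d8 = d2/4 + d5 + d1/2 = 137/20
  d9 = d8*2 - d6 + d3/5 = 357/40
  d10 = d1/4 - d9/2 = -329/80
  d11 = d3*2 = 1
Walk from origin (0, 0):
  seg 1: right by d6 = 39/8 → (39/8, 0)
  seg 2: left by d8 = 137/20 → (-79/40, 0)
  seg 3: right by d6 = 39/8 → (29/10, 0)
  seg 4: up by d11 = 1 → (29/10, 1)
  seg 5: up by d4 = -21/10 → (29/10, -11/10)
  seg 6: right by d11 = 1 → (39/10, -11/10)
  seg 7: right by d3 = 1/2 → (22/5, -11/10)
  seg 8: left by d2 = 1 → (17/5, -11/10)
  seg 9: left by d9 = 357/40 → (-221/40, -11/10)

d4 = -21/10
d5 = 59/10
d6 = 39/8
d7 = 6/5
d8 = 137/20
d9 = 357/40
d10 = -329/80
d11 = 1
endpoint = (-221/40, -11/10)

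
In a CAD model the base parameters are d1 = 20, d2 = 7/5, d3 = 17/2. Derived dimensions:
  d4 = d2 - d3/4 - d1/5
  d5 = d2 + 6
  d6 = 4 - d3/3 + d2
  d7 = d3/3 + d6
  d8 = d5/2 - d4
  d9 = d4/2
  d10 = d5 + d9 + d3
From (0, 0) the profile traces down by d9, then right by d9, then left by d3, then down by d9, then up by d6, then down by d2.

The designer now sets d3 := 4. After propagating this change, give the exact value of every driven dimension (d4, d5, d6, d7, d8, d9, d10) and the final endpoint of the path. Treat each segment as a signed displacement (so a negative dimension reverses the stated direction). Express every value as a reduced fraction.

Apply edit: d3 := 4
  d4 = d2 - d3/4 - d1/5 = -18/5
  d5 = d2 + 6 = 37/5
  d6 = 4 - d3/3 + d2 = 61/15
  d7 = d3/3 + d6 = 27/5
  d8 = d5/2 - d4 = 73/10
  d9 = d4/2 = -9/5
  d10 = d5 + d9 + d3 = 48/5
Walk from origin (0, 0):
  seg 1: down by d9 = -9/5 → (0, 9/5)
  seg 2: right by d9 = -9/5 → (-9/5, 9/5)
  seg 3: left by d3 = 4 → (-29/5, 9/5)
  seg 4: down by d9 = -9/5 → (-29/5, 18/5)
  seg 5: up by d6 = 61/15 → (-29/5, 23/3)
  seg 6: down by d2 = 7/5 → (-29/5, 94/15)

d4 = -18/5
d5 = 37/5
d6 = 61/15
d7 = 27/5
d8 = 73/10
d9 = -9/5
d10 = 48/5
endpoint = (-29/5, 94/15)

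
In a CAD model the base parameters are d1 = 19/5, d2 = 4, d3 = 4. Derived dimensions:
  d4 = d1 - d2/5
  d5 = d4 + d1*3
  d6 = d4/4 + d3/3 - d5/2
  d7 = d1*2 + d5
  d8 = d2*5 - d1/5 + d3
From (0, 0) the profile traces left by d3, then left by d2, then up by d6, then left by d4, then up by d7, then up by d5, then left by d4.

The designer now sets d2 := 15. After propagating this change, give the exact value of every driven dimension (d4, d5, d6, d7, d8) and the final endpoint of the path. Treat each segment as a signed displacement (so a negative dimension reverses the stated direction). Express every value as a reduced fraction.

Apply edit: d2 := 15
  d4 = d1 - d2/5 = 4/5
  d5 = d4 + d1*3 = 61/5
  d6 = d4/4 + d3/3 - d5/2 = -137/30
  d7 = d1*2 + d5 = 99/5
  d8 = d2*5 - d1/5 + d3 = 1956/25
Walk from origin (0, 0):
  seg 1: left by d3 = 4 → (-4, 0)
  seg 2: left by d2 = 15 → (-19, 0)
  seg 3: up by d6 = -137/30 → (-19, -137/30)
  seg 4: left by d4 = 4/5 → (-99/5, -137/30)
  seg 5: up by d7 = 99/5 → (-99/5, 457/30)
  seg 6: up by d5 = 61/5 → (-99/5, 823/30)
  seg 7: left by d4 = 4/5 → (-103/5, 823/30)

d4 = 4/5
d5 = 61/5
d6 = -137/30
d7 = 99/5
d8 = 1956/25
endpoint = (-103/5, 823/30)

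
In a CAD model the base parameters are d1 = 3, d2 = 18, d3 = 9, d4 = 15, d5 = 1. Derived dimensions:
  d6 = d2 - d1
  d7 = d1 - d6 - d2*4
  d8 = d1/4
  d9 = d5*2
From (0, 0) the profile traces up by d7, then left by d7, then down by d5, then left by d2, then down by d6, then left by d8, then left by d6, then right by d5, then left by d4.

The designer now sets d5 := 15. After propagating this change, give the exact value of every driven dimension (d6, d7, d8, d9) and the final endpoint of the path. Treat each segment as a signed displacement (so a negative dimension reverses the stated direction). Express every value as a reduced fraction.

d6 = 15
d7 = -84
d8 = 3/4
d9 = 30
endpoint = (201/4, -114)

Apply edit: d5 := 15
  d6 = d2 - d1 = 15
  d7 = d1 - d6 - d2*4 = -84
  d8 = d1/4 = 3/4
  d9 = d5*2 = 30
Walk from origin (0, 0):
  seg 1: up by d7 = -84 → (0, -84)
  seg 2: left by d7 = -84 → (84, -84)
  seg 3: down by d5 = 15 → (84, -99)
  seg 4: left by d2 = 18 → (66, -99)
  seg 5: down by d6 = 15 → (66, -114)
  seg 6: left by d8 = 3/4 → (261/4, -114)
  seg 7: left by d6 = 15 → (201/4, -114)
  seg 8: right by d5 = 15 → (261/4, -114)
  seg 9: left by d4 = 15 → (201/4, -114)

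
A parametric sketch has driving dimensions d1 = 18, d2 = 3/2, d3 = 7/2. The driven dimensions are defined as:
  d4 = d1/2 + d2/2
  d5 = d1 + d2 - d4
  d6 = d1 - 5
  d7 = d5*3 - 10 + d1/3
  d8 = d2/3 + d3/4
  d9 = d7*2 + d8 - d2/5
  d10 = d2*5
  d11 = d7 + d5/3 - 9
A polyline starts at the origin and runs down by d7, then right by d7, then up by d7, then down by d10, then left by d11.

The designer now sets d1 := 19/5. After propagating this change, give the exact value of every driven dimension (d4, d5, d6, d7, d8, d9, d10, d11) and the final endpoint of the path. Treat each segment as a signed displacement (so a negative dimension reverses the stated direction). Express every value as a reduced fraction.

d4 = 53/20
d5 = 53/20
d6 = -6/5
d7 = -47/60
d8 = 11/8
d9 = -59/120
d10 = 15/2
d11 = -89/10
endpoint = (487/60, -15/2)

Apply edit: d1 := 19/5
  d4 = d1/2 + d2/2 = 53/20
  d5 = d1 + d2 - d4 = 53/20
  d6 = d1 - 5 = -6/5
  d7 = d5*3 - 10 + d1/3 = -47/60
  d8 = d2/3 + d3/4 = 11/8
  d9 = d7*2 + d8 - d2/5 = -59/120
  d10 = d2*5 = 15/2
  d11 = d7 + d5/3 - 9 = -89/10
Walk from origin (0, 0):
  seg 1: down by d7 = -47/60 → (0, 47/60)
  seg 2: right by d7 = -47/60 → (-47/60, 47/60)
  seg 3: up by d7 = -47/60 → (-47/60, 0)
  seg 4: down by d10 = 15/2 → (-47/60, -15/2)
  seg 5: left by d11 = -89/10 → (487/60, -15/2)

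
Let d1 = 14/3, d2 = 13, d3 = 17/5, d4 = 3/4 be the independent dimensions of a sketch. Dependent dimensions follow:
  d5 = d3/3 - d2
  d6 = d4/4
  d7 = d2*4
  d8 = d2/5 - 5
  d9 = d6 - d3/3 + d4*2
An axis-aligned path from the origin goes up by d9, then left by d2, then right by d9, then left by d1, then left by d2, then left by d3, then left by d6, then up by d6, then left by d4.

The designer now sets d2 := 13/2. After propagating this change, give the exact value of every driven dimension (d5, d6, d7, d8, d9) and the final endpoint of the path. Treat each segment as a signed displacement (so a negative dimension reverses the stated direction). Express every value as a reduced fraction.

Apply edit: d2 := 13/2
  d5 = d3/3 - d2 = -161/30
  d6 = d4/4 = 3/16
  d7 = d2*4 = 26
  d8 = d2/5 - 5 = -37/10
  d9 = d6 - d3/3 + d4*2 = 133/240
Walk from origin (0, 0):
  seg 1: up by d9 = 133/240 → (0, 133/240)
  seg 2: left by d2 = 13/2 → (-13/2, 133/240)
  seg 3: right by d9 = 133/240 → (-1427/240, 133/240)
  seg 4: left by d1 = 14/3 → (-849/80, 133/240)
  seg 5: left by d2 = 13/2 → (-1369/80, 133/240)
  seg 6: left by d3 = 17/5 → (-1641/80, 133/240)
  seg 7: left by d6 = 3/16 → (-207/10, 133/240)
  seg 8: up by d6 = 3/16 → (-207/10, 89/120)
  seg 9: left by d4 = 3/4 → (-429/20, 89/120)

d5 = -161/30
d6 = 3/16
d7 = 26
d8 = -37/10
d9 = 133/240
endpoint = (-429/20, 89/120)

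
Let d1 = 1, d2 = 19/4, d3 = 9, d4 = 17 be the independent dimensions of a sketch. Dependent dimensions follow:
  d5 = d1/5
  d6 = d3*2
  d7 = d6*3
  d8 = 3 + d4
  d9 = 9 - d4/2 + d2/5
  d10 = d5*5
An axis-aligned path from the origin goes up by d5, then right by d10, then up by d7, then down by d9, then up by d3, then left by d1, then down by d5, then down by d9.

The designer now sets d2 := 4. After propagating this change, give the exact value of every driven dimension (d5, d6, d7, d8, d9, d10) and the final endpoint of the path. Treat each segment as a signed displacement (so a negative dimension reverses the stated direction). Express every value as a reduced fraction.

d5 = 1/5
d6 = 18
d7 = 54
d8 = 20
d9 = 13/10
d10 = 1
endpoint = (0, 302/5)

Apply edit: d2 := 4
  d5 = d1/5 = 1/5
  d6 = d3*2 = 18
  d7 = d6*3 = 54
  d8 = 3 + d4 = 20
  d9 = 9 - d4/2 + d2/5 = 13/10
  d10 = d5*5 = 1
Walk from origin (0, 0):
  seg 1: up by d5 = 1/5 → (0, 1/5)
  seg 2: right by d10 = 1 → (1, 1/5)
  seg 3: up by d7 = 54 → (1, 271/5)
  seg 4: down by d9 = 13/10 → (1, 529/10)
  seg 5: up by d3 = 9 → (1, 619/10)
  seg 6: left by d1 = 1 → (0, 619/10)
  seg 7: down by d5 = 1/5 → (0, 617/10)
  seg 8: down by d9 = 13/10 → (0, 302/5)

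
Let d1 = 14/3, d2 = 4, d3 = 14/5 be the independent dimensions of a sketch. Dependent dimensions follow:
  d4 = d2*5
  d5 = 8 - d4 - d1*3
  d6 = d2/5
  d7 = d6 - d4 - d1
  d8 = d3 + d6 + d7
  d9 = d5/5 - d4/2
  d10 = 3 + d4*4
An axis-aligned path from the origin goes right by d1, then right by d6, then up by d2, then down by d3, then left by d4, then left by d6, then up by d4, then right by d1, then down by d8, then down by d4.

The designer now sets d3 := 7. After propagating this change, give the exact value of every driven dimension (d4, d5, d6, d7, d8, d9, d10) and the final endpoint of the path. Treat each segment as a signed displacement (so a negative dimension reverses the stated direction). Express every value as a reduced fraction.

Apply edit: d3 := 7
  d4 = d2*5 = 20
  d5 = 8 - d4 - d1*3 = -26
  d6 = d2/5 = 4/5
  d7 = d6 - d4 - d1 = -358/15
  d8 = d3 + d6 + d7 = -241/15
  d9 = d5/5 - d4/2 = -76/5
  d10 = 3 + d4*4 = 83
Walk from origin (0, 0):
  seg 1: right by d1 = 14/3 → (14/3, 0)
  seg 2: right by d6 = 4/5 → (82/15, 0)
  seg 3: up by d2 = 4 → (82/15, 4)
  seg 4: down by d3 = 7 → (82/15, -3)
  seg 5: left by d4 = 20 → (-218/15, -3)
  seg 6: left by d6 = 4/5 → (-46/3, -3)
  seg 7: up by d4 = 20 → (-46/3, 17)
  seg 8: right by d1 = 14/3 → (-32/3, 17)
  seg 9: down by d8 = -241/15 → (-32/3, 496/15)
  seg 10: down by d4 = 20 → (-32/3, 196/15)

d4 = 20
d5 = -26
d6 = 4/5
d7 = -358/15
d8 = -241/15
d9 = -76/5
d10 = 83
endpoint = (-32/3, 196/15)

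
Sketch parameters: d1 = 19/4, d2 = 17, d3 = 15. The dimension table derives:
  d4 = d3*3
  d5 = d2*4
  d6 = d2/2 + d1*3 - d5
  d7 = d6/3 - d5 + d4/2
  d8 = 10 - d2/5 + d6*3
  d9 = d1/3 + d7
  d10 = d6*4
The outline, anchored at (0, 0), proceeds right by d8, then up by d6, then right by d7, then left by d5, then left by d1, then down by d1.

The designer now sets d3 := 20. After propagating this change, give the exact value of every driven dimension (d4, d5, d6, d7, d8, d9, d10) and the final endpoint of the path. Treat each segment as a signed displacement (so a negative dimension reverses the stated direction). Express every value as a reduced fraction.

Apply edit: d3 := 20
  d4 = d3*3 = 60
  d5 = d2*4 = 68
  d6 = d2/2 + d1*3 - d5 = -181/4
  d7 = d6/3 - d5 + d4/2 = -637/12
  d8 = 10 - d2/5 + d6*3 = -2583/20
  d9 = d1/3 + d7 = -103/2
  d10 = d6*4 = -181
Walk from origin (0, 0):
  seg 1: right by d8 = -2583/20 → (-2583/20, 0)
  seg 2: up by d6 = -181/4 → (-2583/20, -181/4)
  seg 3: right by d7 = -637/12 → (-5467/30, -181/4)
  seg 4: left by d5 = 68 → (-7507/30, -181/4)
  seg 5: left by d1 = 19/4 → (-15299/60, -181/4)
  seg 6: down by d1 = 19/4 → (-15299/60, -50)

d4 = 60
d5 = 68
d6 = -181/4
d7 = -637/12
d8 = -2583/20
d9 = -103/2
d10 = -181
endpoint = (-15299/60, -50)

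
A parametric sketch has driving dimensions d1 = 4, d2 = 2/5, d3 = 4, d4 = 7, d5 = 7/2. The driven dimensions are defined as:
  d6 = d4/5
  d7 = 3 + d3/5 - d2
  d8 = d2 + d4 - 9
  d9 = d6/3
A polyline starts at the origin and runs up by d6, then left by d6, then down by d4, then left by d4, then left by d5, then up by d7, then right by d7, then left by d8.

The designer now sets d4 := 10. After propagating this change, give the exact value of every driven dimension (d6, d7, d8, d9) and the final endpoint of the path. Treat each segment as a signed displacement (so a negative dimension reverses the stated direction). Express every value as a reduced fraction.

Apply edit: d4 := 10
  d6 = d4/5 = 2
  d7 = 3 + d3/5 - d2 = 17/5
  d8 = d2 + d4 - 9 = 7/5
  d9 = d6/3 = 2/3
Walk from origin (0, 0):
  seg 1: up by d6 = 2 → (0, 2)
  seg 2: left by d6 = 2 → (-2, 2)
  seg 3: down by d4 = 10 → (-2, -8)
  seg 4: left by d4 = 10 → (-12, -8)
  seg 5: left by d5 = 7/2 → (-31/2, -8)
  seg 6: up by d7 = 17/5 → (-31/2, -23/5)
  seg 7: right by d7 = 17/5 → (-121/10, -23/5)
  seg 8: left by d8 = 7/5 → (-27/2, -23/5)

d6 = 2
d7 = 17/5
d8 = 7/5
d9 = 2/3
endpoint = (-27/2, -23/5)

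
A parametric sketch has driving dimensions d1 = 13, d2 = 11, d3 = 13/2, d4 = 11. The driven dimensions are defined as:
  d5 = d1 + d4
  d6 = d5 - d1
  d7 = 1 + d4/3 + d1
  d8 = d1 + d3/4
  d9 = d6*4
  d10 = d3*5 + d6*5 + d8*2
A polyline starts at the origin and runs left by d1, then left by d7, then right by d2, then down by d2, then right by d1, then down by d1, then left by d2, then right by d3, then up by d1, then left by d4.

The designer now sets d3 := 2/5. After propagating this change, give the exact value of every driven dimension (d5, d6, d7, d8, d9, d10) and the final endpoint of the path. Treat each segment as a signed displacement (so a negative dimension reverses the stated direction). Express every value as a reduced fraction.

d5 = 24
d6 = 11
d7 = 53/3
d8 = 131/10
d9 = 44
d10 = 416/5
endpoint = (-424/15, -11)

Apply edit: d3 := 2/5
  d5 = d1 + d4 = 24
  d6 = d5 - d1 = 11
  d7 = 1 + d4/3 + d1 = 53/3
  d8 = d1 + d3/4 = 131/10
  d9 = d6*4 = 44
  d10 = d3*5 + d6*5 + d8*2 = 416/5
Walk from origin (0, 0):
  seg 1: left by d1 = 13 → (-13, 0)
  seg 2: left by d7 = 53/3 → (-92/3, 0)
  seg 3: right by d2 = 11 → (-59/3, 0)
  seg 4: down by d2 = 11 → (-59/3, -11)
  seg 5: right by d1 = 13 → (-20/3, -11)
  seg 6: down by d1 = 13 → (-20/3, -24)
  seg 7: left by d2 = 11 → (-53/3, -24)
  seg 8: right by d3 = 2/5 → (-259/15, -24)
  seg 9: up by d1 = 13 → (-259/15, -11)
  seg 10: left by d4 = 11 → (-424/15, -11)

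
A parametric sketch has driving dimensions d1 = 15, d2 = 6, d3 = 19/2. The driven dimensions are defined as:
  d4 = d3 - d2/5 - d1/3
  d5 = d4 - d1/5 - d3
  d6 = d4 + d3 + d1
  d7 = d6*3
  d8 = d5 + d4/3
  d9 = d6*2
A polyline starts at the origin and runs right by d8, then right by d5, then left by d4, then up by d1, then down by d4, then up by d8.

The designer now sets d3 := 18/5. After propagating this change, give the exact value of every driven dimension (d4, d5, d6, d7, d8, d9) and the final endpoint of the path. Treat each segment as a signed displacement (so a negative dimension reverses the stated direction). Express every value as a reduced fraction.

Apply edit: d3 := 18/5
  d4 = d3 - d2/5 - d1/3 = -13/5
  d5 = d4 - d1/5 - d3 = -46/5
  d6 = d4 + d3 + d1 = 16
  d7 = d6*3 = 48
  d8 = d5 + d4/3 = -151/15
  d9 = d6*2 = 32
Walk from origin (0, 0):
  seg 1: right by d8 = -151/15 → (-151/15, 0)
  seg 2: right by d5 = -46/5 → (-289/15, 0)
  seg 3: left by d4 = -13/5 → (-50/3, 0)
  seg 4: up by d1 = 15 → (-50/3, 15)
  seg 5: down by d4 = -13/5 → (-50/3, 88/5)
  seg 6: up by d8 = -151/15 → (-50/3, 113/15)

d4 = -13/5
d5 = -46/5
d6 = 16
d7 = 48
d8 = -151/15
d9 = 32
endpoint = (-50/3, 113/15)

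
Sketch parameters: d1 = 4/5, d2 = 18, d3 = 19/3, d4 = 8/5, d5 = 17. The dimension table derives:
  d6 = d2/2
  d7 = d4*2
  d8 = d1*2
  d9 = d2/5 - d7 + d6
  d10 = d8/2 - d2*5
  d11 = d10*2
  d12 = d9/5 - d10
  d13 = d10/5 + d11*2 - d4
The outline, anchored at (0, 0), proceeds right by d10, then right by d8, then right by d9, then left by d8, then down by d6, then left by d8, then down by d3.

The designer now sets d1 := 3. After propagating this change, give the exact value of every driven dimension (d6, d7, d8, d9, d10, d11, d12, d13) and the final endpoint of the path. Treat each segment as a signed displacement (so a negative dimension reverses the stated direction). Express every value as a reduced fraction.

d6 = 9
d7 = 16/5
d8 = 6
d9 = 47/5
d10 = -87
d11 = -174
d12 = 2222/25
d13 = -367
endpoint = (-418/5, -46/3)

Apply edit: d1 := 3
  d6 = d2/2 = 9
  d7 = d4*2 = 16/5
  d8 = d1*2 = 6
  d9 = d2/5 - d7 + d6 = 47/5
  d10 = d8/2 - d2*5 = -87
  d11 = d10*2 = -174
  d12 = d9/5 - d10 = 2222/25
  d13 = d10/5 + d11*2 - d4 = -367
Walk from origin (0, 0):
  seg 1: right by d10 = -87 → (-87, 0)
  seg 2: right by d8 = 6 → (-81, 0)
  seg 3: right by d9 = 47/5 → (-358/5, 0)
  seg 4: left by d8 = 6 → (-388/5, 0)
  seg 5: down by d6 = 9 → (-388/5, -9)
  seg 6: left by d8 = 6 → (-418/5, -9)
  seg 7: down by d3 = 19/3 → (-418/5, -46/3)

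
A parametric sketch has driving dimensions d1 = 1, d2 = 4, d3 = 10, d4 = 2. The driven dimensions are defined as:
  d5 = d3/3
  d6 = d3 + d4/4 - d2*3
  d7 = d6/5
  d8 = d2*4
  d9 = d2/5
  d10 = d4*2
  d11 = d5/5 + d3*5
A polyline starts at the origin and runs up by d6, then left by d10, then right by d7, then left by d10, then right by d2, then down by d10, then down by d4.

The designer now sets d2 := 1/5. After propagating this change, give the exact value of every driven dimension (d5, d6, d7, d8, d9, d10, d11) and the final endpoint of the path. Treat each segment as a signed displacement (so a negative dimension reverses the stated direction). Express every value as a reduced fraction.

d5 = 10/3
d6 = 99/10
d7 = 99/50
d8 = 4/5
d9 = 1/25
d10 = 4
d11 = 152/3
endpoint = (-291/50, 39/10)

Apply edit: d2 := 1/5
  d5 = d3/3 = 10/3
  d6 = d3 + d4/4 - d2*3 = 99/10
  d7 = d6/5 = 99/50
  d8 = d2*4 = 4/5
  d9 = d2/5 = 1/25
  d10 = d4*2 = 4
  d11 = d5/5 + d3*5 = 152/3
Walk from origin (0, 0):
  seg 1: up by d6 = 99/10 → (0, 99/10)
  seg 2: left by d10 = 4 → (-4, 99/10)
  seg 3: right by d7 = 99/50 → (-101/50, 99/10)
  seg 4: left by d10 = 4 → (-301/50, 99/10)
  seg 5: right by d2 = 1/5 → (-291/50, 99/10)
  seg 6: down by d10 = 4 → (-291/50, 59/10)
  seg 7: down by d4 = 2 → (-291/50, 39/10)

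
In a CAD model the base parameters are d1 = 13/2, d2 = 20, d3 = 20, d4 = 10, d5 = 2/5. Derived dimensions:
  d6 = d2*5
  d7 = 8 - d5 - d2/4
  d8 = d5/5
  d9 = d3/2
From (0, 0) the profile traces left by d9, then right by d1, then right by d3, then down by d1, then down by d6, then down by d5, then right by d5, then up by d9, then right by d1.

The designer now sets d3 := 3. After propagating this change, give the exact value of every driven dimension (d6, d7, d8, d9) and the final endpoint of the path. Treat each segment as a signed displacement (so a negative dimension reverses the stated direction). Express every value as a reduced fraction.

Apply edit: d3 := 3
  d6 = d2*5 = 100
  d7 = 8 - d5 - d2/4 = 13/5
  d8 = d5/5 = 2/25
  d9 = d3/2 = 3/2
Walk from origin (0, 0):
  seg 1: left by d9 = 3/2 → (-3/2, 0)
  seg 2: right by d1 = 13/2 → (5, 0)
  seg 3: right by d3 = 3 → (8, 0)
  seg 4: down by d1 = 13/2 → (8, -13/2)
  seg 5: down by d6 = 100 → (8, -213/2)
  seg 6: down by d5 = 2/5 → (8, -1069/10)
  seg 7: right by d5 = 2/5 → (42/5, -1069/10)
  seg 8: up by d9 = 3/2 → (42/5, -527/5)
  seg 9: right by d1 = 13/2 → (149/10, -527/5)

d6 = 100
d7 = 13/5
d8 = 2/25
d9 = 3/2
endpoint = (149/10, -527/5)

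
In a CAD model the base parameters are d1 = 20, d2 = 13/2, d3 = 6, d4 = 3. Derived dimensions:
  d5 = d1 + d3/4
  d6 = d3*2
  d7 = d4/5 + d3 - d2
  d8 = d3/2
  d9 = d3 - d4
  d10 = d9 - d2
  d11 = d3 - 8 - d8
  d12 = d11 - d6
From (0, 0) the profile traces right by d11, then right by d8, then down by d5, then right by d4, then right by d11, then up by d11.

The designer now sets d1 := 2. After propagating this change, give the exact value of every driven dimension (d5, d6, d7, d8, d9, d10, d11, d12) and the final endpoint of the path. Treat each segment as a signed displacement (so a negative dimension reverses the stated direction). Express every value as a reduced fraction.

d5 = 7/2
d6 = 12
d7 = 1/10
d8 = 3
d9 = 3
d10 = -7/2
d11 = -5
d12 = -17
endpoint = (-4, -17/2)

Apply edit: d1 := 2
  d5 = d1 + d3/4 = 7/2
  d6 = d3*2 = 12
  d7 = d4/5 + d3 - d2 = 1/10
  d8 = d3/2 = 3
  d9 = d3 - d4 = 3
  d10 = d9 - d2 = -7/2
  d11 = d3 - 8 - d8 = -5
  d12 = d11 - d6 = -17
Walk from origin (0, 0):
  seg 1: right by d11 = -5 → (-5, 0)
  seg 2: right by d8 = 3 → (-2, 0)
  seg 3: down by d5 = 7/2 → (-2, -7/2)
  seg 4: right by d4 = 3 → (1, -7/2)
  seg 5: right by d11 = -5 → (-4, -7/2)
  seg 6: up by d11 = -5 → (-4, -17/2)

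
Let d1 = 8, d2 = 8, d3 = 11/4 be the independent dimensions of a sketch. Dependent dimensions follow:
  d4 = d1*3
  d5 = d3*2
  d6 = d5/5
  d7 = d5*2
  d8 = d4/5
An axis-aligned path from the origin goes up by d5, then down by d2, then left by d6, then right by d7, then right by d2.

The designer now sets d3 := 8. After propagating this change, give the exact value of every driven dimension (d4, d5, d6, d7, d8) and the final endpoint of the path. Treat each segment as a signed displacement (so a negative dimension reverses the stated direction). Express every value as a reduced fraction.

Apply edit: d3 := 8
  d4 = d1*3 = 24
  d5 = d3*2 = 16
  d6 = d5/5 = 16/5
  d7 = d5*2 = 32
  d8 = d4/5 = 24/5
Walk from origin (0, 0):
  seg 1: up by d5 = 16 → (0, 16)
  seg 2: down by d2 = 8 → (0, 8)
  seg 3: left by d6 = 16/5 → (-16/5, 8)
  seg 4: right by d7 = 32 → (144/5, 8)
  seg 5: right by d2 = 8 → (184/5, 8)

d4 = 24
d5 = 16
d6 = 16/5
d7 = 32
d8 = 24/5
endpoint = (184/5, 8)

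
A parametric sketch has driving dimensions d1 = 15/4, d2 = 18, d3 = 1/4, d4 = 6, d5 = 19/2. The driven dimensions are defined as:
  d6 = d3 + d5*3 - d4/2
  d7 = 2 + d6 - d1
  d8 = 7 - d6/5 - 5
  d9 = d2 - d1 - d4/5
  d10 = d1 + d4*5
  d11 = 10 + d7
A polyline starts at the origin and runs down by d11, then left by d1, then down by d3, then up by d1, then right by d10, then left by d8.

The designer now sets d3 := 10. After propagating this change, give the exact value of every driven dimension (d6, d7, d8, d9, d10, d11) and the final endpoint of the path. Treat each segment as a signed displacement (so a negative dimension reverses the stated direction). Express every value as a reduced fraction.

Apply edit: d3 := 10
  d6 = d3 + d5*3 - d4/2 = 71/2
  d7 = 2 + d6 - d1 = 135/4
  d8 = 7 - d6/5 - 5 = -51/10
  d9 = d2 - d1 - d4/5 = 261/20
  d10 = d1 + d4*5 = 135/4
  d11 = 10 + d7 = 175/4
Walk from origin (0, 0):
  seg 1: down by d11 = 175/4 → (0, -175/4)
  seg 2: left by d1 = 15/4 → (-15/4, -175/4)
  seg 3: down by d3 = 10 → (-15/4, -215/4)
  seg 4: up by d1 = 15/4 → (-15/4, -50)
  seg 5: right by d10 = 135/4 → (30, -50)
  seg 6: left by d8 = -51/10 → (351/10, -50)

d6 = 71/2
d7 = 135/4
d8 = -51/10
d9 = 261/20
d10 = 135/4
d11 = 175/4
endpoint = (351/10, -50)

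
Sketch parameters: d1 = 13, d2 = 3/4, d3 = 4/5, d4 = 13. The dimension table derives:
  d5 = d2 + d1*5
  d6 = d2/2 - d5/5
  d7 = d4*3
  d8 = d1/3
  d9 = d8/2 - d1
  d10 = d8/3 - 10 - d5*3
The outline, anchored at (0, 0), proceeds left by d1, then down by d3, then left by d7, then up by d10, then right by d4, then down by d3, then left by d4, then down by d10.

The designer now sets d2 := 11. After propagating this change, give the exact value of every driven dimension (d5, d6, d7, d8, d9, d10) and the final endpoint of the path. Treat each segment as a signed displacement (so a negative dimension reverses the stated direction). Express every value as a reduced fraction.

Apply edit: d2 := 11
  d5 = d2 + d1*5 = 76
  d6 = d2/2 - d5/5 = -97/10
  d7 = d4*3 = 39
  d8 = d1/3 = 13/3
  d9 = d8/2 - d1 = -65/6
  d10 = d8/3 - 10 - d5*3 = -2129/9
Walk from origin (0, 0):
  seg 1: left by d1 = 13 → (-13, 0)
  seg 2: down by d3 = 4/5 → (-13, -4/5)
  seg 3: left by d7 = 39 → (-52, -4/5)
  seg 4: up by d10 = -2129/9 → (-52, -10681/45)
  seg 5: right by d4 = 13 → (-39, -10681/45)
  seg 6: down by d3 = 4/5 → (-39, -10717/45)
  seg 7: left by d4 = 13 → (-52, -10717/45)
  seg 8: down by d10 = -2129/9 → (-52, -8/5)

d5 = 76
d6 = -97/10
d7 = 39
d8 = 13/3
d9 = -65/6
d10 = -2129/9
endpoint = (-52, -8/5)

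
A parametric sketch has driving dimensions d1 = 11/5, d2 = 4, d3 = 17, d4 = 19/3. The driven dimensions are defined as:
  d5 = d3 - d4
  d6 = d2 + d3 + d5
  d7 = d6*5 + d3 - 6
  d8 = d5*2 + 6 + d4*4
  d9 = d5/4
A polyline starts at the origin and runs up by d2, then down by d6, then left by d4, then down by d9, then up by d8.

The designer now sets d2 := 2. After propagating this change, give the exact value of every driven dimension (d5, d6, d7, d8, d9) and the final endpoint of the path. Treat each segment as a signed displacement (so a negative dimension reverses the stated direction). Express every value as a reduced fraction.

Apply edit: d2 := 2
  d5 = d3 - d4 = 32/3
  d6 = d2 + d3 + d5 = 89/3
  d7 = d6*5 + d3 - 6 = 478/3
  d8 = d5*2 + 6 + d4*4 = 158/3
  d9 = d5/4 = 8/3
Walk from origin (0, 0):
  seg 1: up by d2 = 2 → (0, 2)
  seg 2: down by d6 = 89/3 → (0, -83/3)
  seg 3: left by d4 = 19/3 → (-19/3, -83/3)
  seg 4: down by d9 = 8/3 → (-19/3, -91/3)
  seg 5: up by d8 = 158/3 → (-19/3, 67/3)

d5 = 32/3
d6 = 89/3
d7 = 478/3
d8 = 158/3
d9 = 8/3
endpoint = (-19/3, 67/3)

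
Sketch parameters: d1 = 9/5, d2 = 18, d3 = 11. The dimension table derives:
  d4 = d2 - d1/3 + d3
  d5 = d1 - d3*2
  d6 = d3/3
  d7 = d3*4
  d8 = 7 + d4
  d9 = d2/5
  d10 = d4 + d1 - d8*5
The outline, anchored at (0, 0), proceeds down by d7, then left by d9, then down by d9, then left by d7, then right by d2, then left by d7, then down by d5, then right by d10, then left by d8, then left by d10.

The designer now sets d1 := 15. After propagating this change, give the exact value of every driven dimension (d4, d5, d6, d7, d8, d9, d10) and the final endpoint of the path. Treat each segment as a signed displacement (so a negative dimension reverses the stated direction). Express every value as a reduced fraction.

Apply edit: d1 := 15
  d4 = d2 - d1/3 + d3 = 24
  d5 = d1 - d3*2 = -7
  d6 = d3/3 = 11/3
  d7 = d3*4 = 44
  d8 = 7 + d4 = 31
  d9 = d2/5 = 18/5
  d10 = d4 + d1 - d8*5 = -116
Walk from origin (0, 0):
  seg 1: down by d7 = 44 → (0, -44)
  seg 2: left by d9 = 18/5 → (-18/5, -44)
  seg 3: down by d9 = 18/5 → (-18/5, -238/5)
  seg 4: left by d7 = 44 → (-238/5, -238/5)
  seg 5: right by d2 = 18 → (-148/5, -238/5)
  seg 6: left by d7 = 44 → (-368/5, -238/5)
  seg 7: down by d5 = -7 → (-368/5, -203/5)
  seg 8: right by d10 = -116 → (-948/5, -203/5)
  seg 9: left by d8 = 31 → (-1103/5, -203/5)
  seg 10: left by d10 = -116 → (-523/5, -203/5)

d4 = 24
d5 = -7
d6 = 11/3
d7 = 44
d8 = 31
d9 = 18/5
d10 = -116
endpoint = (-523/5, -203/5)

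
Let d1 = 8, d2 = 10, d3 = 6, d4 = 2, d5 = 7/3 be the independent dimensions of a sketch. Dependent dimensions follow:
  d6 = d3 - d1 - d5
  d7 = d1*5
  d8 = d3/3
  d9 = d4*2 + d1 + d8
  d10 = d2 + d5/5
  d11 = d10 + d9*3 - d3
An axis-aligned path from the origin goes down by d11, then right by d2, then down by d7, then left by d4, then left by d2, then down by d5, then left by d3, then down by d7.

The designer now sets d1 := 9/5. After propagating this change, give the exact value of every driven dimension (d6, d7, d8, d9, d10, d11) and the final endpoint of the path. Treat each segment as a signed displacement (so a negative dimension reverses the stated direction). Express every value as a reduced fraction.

Apply edit: d1 := 9/5
  d6 = d3 - d1 - d5 = 28/15
  d7 = d1*5 = 9
  d8 = d3/3 = 2
  d9 = d4*2 + d1 + d8 = 39/5
  d10 = d2 + d5/5 = 157/15
  d11 = d10 + d9*3 - d3 = 418/15
Walk from origin (0, 0):
  seg 1: down by d11 = 418/15 → (0, -418/15)
  seg 2: right by d2 = 10 → (10, -418/15)
  seg 3: down by d7 = 9 → (10, -553/15)
  seg 4: left by d4 = 2 → (8, -553/15)
  seg 5: left by d2 = 10 → (-2, -553/15)
  seg 6: down by d5 = 7/3 → (-2, -196/5)
  seg 7: left by d3 = 6 → (-8, -196/5)
  seg 8: down by d7 = 9 → (-8, -241/5)

d6 = 28/15
d7 = 9
d8 = 2
d9 = 39/5
d10 = 157/15
d11 = 418/15
endpoint = (-8, -241/5)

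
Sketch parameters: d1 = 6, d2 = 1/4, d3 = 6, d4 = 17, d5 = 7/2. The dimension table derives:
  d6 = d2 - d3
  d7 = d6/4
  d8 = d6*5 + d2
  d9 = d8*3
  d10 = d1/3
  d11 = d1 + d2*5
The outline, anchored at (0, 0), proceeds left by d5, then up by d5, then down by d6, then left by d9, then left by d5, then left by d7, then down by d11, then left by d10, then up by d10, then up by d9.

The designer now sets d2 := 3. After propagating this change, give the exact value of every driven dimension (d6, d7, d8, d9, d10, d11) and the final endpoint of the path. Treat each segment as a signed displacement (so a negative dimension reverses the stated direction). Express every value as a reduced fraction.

Apply edit: d2 := 3
  d6 = d2 - d3 = -3
  d7 = d6/4 = -3/4
  d8 = d6*5 + d2 = -12
  d9 = d8*3 = -36
  d10 = d1/3 = 2
  d11 = d1 + d2*5 = 21
Walk from origin (0, 0):
  seg 1: left by d5 = 7/2 → (-7/2, 0)
  seg 2: up by d5 = 7/2 → (-7/2, 7/2)
  seg 3: down by d6 = -3 → (-7/2, 13/2)
  seg 4: left by d9 = -36 → (65/2, 13/2)
  seg 5: left by d5 = 7/2 → (29, 13/2)
  seg 6: left by d7 = -3/4 → (119/4, 13/2)
  seg 7: down by d11 = 21 → (119/4, -29/2)
  seg 8: left by d10 = 2 → (111/4, -29/2)
  seg 9: up by d10 = 2 → (111/4, -25/2)
  seg 10: up by d9 = -36 → (111/4, -97/2)

d6 = -3
d7 = -3/4
d8 = -12
d9 = -36
d10 = 2
d11 = 21
endpoint = (111/4, -97/2)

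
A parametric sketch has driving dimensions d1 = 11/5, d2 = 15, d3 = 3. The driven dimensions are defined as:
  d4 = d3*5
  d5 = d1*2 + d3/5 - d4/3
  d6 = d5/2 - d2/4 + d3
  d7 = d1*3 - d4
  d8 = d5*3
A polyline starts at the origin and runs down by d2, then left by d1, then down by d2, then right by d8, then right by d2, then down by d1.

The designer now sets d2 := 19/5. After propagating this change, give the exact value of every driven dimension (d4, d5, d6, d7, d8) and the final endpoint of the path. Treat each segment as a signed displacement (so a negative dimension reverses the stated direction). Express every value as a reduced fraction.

d4 = 15
d5 = 0
d6 = 41/20
d7 = -42/5
d8 = 0
endpoint = (8/5, -49/5)

Apply edit: d2 := 19/5
  d4 = d3*5 = 15
  d5 = d1*2 + d3/5 - d4/3 = 0
  d6 = d5/2 - d2/4 + d3 = 41/20
  d7 = d1*3 - d4 = -42/5
  d8 = d5*3 = 0
Walk from origin (0, 0):
  seg 1: down by d2 = 19/5 → (0, -19/5)
  seg 2: left by d1 = 11/5 → (-11/5, -19/5)
  seg 3: down by d2 = 19/5 → (-11/5, -38/5)
  seg 4: right by d8 = 0 → (-11/5, -38/5)
  seg 5: right by d2 = 19/5 → (8/5, -38/5)
  seg 6: down by d1 = 11/5 → (8/5, -49/5)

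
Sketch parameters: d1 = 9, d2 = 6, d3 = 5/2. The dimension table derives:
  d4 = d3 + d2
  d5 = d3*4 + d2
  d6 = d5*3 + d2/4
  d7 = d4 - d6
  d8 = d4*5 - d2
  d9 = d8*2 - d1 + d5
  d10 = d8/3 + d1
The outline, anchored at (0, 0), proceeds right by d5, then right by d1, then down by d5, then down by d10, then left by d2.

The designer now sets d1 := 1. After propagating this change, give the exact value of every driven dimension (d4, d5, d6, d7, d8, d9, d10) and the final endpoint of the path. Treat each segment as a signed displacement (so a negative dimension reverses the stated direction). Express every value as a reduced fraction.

d4 = 17/2
d5 = 16
d6 = 99/2
d7 = -41
d8 = 73/2
d9 = 88
d10 = 79/6
endpoint = (11, -175/6)

Apply edit: d1 := 1
  d4 = d3 + d2 = 17/2
  d5 = d3*4 + d2 = 16
  d6 = d5*3 + d2/4 = 99/2
  d7 = d4 - d6 = -41
  d8 = d4*5 - d2 = 73/2
  d9 = d8*2 - d1 + d5 = 88
  d10 = d8/3 + d1 = 79/6
Walk from origin (0, 0):
  seg 1: right by d5 = 16 → (16, 0)
  seg 2: right by d1 = 1 → (17, 0)
  seg 3: down by d5 = 16 → (17, -16)
  seg 4: down by d10 = 79/6 → (17, -175/6)
  seg 5: left by d2 = 6 → (11, -175/6)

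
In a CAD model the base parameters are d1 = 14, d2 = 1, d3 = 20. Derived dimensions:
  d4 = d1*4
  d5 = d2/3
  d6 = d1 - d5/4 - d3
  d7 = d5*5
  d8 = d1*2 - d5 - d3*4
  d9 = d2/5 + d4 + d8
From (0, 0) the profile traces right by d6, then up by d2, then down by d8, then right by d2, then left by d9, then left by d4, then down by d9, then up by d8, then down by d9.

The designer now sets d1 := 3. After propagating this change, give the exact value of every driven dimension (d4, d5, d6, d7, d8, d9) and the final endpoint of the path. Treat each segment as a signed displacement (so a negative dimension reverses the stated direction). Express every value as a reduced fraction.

Apply edit: d1 := 3
  d4 = d1*4 = 12
  d5 = d2/3 = 1/3
  d6 = d1 - d5/4 - d3 = -205/12
  d7 = d5*5 = 5/3
  d8 = d1*2 - d5 - d3*4 = -223/3
  d9 = d2/5 + d4 + d8 = -932/15
Walk from origin (0, 0):
  seg 1: right by d6 = -205/12 → (-205/12, 0)
  seg 2: up by d2 = 1 → (-205/12, 1)
  seg 3: down by d8 = -223/3 → (-205/12, 226/3)
  seg 4: right by d2 = 1 → (-193/12, 226/3)
  seg 5: left by d9 = -932/15 → (921/20, 226/3)
  seg 6: left by d4 = 12 → (681/20, 226/3)
  seg 7: down by d9 = -932/15 → (681/20, 2062/15)
  seg 8: up by d8 = -223/3 → (681/20, 947/15)
  seg 9: down by d9 = -932/15 → (681/20, 1879/15)

d4 = 12
d5 = 1/3
d6 = -205/12
d7 = 5/3
d8 = -223/3
d9 = -932/15
endpoint = (681/20, 1879/15)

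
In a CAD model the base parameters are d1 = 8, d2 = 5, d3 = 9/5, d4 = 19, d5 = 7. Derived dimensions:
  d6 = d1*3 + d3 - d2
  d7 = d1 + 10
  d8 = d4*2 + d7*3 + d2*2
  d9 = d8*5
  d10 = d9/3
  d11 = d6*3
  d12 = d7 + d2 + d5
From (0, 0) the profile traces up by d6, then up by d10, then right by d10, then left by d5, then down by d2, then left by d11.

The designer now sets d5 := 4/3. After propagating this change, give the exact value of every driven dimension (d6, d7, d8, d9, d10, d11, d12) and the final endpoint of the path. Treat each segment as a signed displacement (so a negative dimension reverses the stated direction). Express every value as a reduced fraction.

Apply edit: d5 := 4/3
  d6 = d1*3 + d3 - d2 = 104/5
  d7 = d1 + 10 = 18
  d8 = d4*2 + d7*3 + d2*2 = 102
  d9 = d8*5 = 510
  d10 = d9/3 = 170
  d11 = d6*3 = 312/5
  d12 = d7 + d2 + d5 = 73/3
Walk from origin (0, 0):
  seg 1: up by d6 = 104/5 → (0, 104/5)
  seg 2: up by d10 = 170 → (0, 954/5)
  seg 3: right by d10 = 170 → (170, 954/5)
  seg 4: left by d5 = 4/3 → (506/3, 954/5)
  seg 5: down by d2 = 5 → (506/3, 929/5)
  seg 6: left by d11 = 312/5 → (1594/15, 929/5)

d6 = 104/5
d7 = 18
d8 = 102
d9 = 510
d10 = 170
d11 = 312/5
d12 = 73/3
endpoint = (1594/15, 929/5)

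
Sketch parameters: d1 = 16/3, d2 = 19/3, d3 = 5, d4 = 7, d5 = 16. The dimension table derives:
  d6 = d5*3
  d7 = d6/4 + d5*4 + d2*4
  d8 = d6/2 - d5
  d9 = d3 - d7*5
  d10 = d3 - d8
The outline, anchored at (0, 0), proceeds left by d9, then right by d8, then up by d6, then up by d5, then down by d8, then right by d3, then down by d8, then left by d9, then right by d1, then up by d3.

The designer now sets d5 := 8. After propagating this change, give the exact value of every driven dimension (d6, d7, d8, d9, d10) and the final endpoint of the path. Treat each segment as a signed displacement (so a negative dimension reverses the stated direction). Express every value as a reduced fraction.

Apply edit: d5 := 8
  d6 = d5*3 = 24
  d7 = d6/4 + d5*4 + d2*4 = 190/3
  d8 = d6/2 - d5 = 4
  d9 = d3 - d7*5 = -935/3
  d10 = d3 - d8 = 1
Walk from origin (0, 0):
  seg 1: left by d9 = -935/3 → (935/3, 0)
  seg 2: right by d8 = 4 → (947/3, 0)
  seg 3: up by d6 = 24 → (947/3, 24)
  seg 4: up by d5 = 8 → (947/3, 32)
  seg 5: down by d8 = 4 → (947/3, 28)
  seg 6: right by d3 = 5 → (962/3, 28)
  seg 7: down by d8 = 4 → (962/3, 24)
  seg 8: left by d9 = -935/3 → (1897/3, 24)
  seg 9: right by d1 = 16/3 → (1913/3, 24)
  seg 10: up by d3 = 5 → (1913/3, 29)

d6 = 24
d7 = 190/3
d8 = 4
d9 = -935/3
d10 = 1
endpoint = (1913/3, 29)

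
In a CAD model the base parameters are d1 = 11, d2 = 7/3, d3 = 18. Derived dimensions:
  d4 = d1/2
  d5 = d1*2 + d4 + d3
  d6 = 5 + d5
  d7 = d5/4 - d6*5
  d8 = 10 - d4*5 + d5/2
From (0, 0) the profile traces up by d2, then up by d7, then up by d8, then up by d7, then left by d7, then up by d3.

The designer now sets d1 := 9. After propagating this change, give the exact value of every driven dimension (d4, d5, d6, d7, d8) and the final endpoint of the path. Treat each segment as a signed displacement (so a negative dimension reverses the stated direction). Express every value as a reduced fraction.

Apply edit: d1 := 9
  d4 = d1/2 = 9/2
  d5 = d1*2 + d4 + d3 = 81/2
  d6 = 5 + d5 = 91/2
  d7 = d5/4 - d6*5 = -1739/8
  d8 = 10 - d4*5 + d5/2 = 31/4
Walk from origin (0, 0):
  seg 1: up by d2 = 7/3 → (0, 7/3)
  seg 2: up by d7 = -1739/8 → (0, -5161/24)
  seg 3: up by d8 = 31/4 → (0, -4975/24)
  seg 4: up by d7 = -1739/8 → (0, -1274/3)
  seg 5: left by d7 = -1739/8 → (1739/8, -1274/3)
  seg 6: up by d3 = 18 → (1739/8, -1220/3)

d4 = 9/2
d5 = 81/2
d6 = 91/2
d7 = -1739/8
d8 = 31/4
endpoint = (1739/8, -1220/3)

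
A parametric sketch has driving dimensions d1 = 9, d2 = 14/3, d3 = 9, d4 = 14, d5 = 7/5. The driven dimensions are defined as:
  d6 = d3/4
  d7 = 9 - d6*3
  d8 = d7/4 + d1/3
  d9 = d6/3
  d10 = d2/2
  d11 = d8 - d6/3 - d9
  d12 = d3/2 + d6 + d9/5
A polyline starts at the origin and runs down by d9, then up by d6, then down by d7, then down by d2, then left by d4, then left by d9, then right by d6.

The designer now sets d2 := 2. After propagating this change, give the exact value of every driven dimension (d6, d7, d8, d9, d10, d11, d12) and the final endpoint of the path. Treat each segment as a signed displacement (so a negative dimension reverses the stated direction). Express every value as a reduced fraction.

Apply edit: d2 := 2
  d6 = d3/4 = 9/4
  d7 = 9 - d6*3 = 9/4
  d8 = d7/4 + d1/3 = 57/16
  d9 = d6/3 = 3/4
  d10 = d2/2 = 1
  d11 = d8 - d6/3 - d9 = 33/16
  d12 = d3/2 + d6 + d9/5 = 69/10
Walk from origin (0, 0):
  seg 1: down by d9 = 3/4 → (0, -3/4)
  seg 2: up by d6 = 9/4 → (0, 3/2)
  seg 3: down by d7 = 9/4 → (0, -3/4)
  seg 4: down by d2 = 2 → (0, -11/4)
  seg 5: left by d4 = 14 → (-14, -11/4)
  seg 6: left by d9 = 3/4 → (-59/4, -11/4)
  seg 7: right by d6 = 9/4 → (-25/2, -11/4)

d6 = 9/4
d7 = 9/4
d8 = 57/16
d9 = 3/4
d10 = 1
d11 = 33/16
d12 = 69/10
endpoint = (-25/2, -11/4)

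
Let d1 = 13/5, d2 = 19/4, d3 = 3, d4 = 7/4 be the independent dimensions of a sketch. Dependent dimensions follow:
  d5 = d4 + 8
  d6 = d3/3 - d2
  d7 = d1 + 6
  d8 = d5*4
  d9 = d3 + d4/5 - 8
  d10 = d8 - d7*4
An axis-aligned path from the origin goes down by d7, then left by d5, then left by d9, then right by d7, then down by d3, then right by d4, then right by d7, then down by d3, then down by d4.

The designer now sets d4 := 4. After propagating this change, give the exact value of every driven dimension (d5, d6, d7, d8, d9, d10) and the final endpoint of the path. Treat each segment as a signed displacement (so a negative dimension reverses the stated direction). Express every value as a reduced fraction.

Apply edit: d4 := 4
  d5 = d4 + 8 = 12
  d6 = d3/3 - d2 = -15/4
  d7 = d1 + 6 = 43/5
  d8 = d5*4 = 48
  d9 = d3 + d4/5 - 8 = -21/5
  d10 = d8 - d7*4 = 68/5
Walk from origin (0, 0):
  seg 1: down by d7 = 43/5 → (0, -43/5)
  seg 2: left by d5 = 12 → (-12, -43/5)
  seg 3: left by d9 = -21/5 → (-39/5, -43/5)
  seg 4: right by d7 = 43/5 → (4/5, -43/5)
  seg 5: down by d3 = 3 → (4/5, -58/5)
  seg 6: right by d4 = 4 → (24/5, -58/5)
  seg 7: right by d7 = 43/5 → (67/5, -58/5)
  seg 8: down by d3 = 3 → (67/5, -73/5)
  seg 9: down by d4 = 4 → (67/5, -93/5)

d5 = 12
d6 = -15/4
d7 = 43/5
d8 = 48
d9 = -21/5
d10 = 68/5
endpoint = (67/5, -93/5)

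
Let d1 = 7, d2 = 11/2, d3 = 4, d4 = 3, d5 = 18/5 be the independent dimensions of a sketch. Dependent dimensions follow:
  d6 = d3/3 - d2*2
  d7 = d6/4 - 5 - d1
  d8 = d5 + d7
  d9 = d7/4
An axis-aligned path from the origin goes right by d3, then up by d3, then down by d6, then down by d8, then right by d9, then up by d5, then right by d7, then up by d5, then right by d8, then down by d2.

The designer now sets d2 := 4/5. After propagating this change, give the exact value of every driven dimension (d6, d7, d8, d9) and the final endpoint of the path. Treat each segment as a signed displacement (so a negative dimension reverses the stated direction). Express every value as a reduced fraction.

d6 = -4/15
d7 = -181/15
d8 = -127/15
d9 = -181/60
endpoint = (-391/20, 287/15)

Apply edit: d2 := 4/5
  d6 = d3/3 - d2*2 = -4/15
  d7 = d6/4 - 5 - d1 = -181/15
  d8 = d5 + d7 = -127/15
  d9 = d7/4 = -181/60
Walk from origin (0, 0):
  seg 1: right by d3 = 4 → (4, 0)
  seg 2: up by d3 = 4 → (4, 4)
  seg 3: down by d6 = -4/15 → (4, 64/15)
  seg 4: down by d8 = -127/15 → (4, 191/15)
  seg 5: right by d9 = -181/60 → (59/60, 191/15)
  seg 6: up by d5 = 18/5 → (59/60, 49/3)
  seg 7: right by d7 = -181/15 → (-133/12, 49/3)
  seg 8: up by d5 = 18/5 → (-133/12, 299/15)
  seg 9: right by d8 = -127/15 → (-391/20, 299/15)
  seg 10: down by d2 = 4/5 → (-391/20, 287/15)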